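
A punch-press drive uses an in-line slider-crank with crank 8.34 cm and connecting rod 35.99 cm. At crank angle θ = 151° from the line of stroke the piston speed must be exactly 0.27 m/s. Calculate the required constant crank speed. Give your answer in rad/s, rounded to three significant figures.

For an in-line slider-crank, |v_piston| = rω|sinθ|·[1 + r cosθ/√(L² − r² sin²θ)].
With r = 0.0834 m, L = 0.3599 m, θ = 151°: the bracketed kinematic factor |dx/dθ| = 0.032186 m.
ω = v/|dx/dθ| = 0.27/0.032186 = 8.3887 rad/s.

8.39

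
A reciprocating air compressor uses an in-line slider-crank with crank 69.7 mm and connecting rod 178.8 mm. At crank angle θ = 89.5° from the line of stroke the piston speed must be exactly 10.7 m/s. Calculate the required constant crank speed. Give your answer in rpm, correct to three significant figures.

For an in-line slider-crank, |v_piston| = rω|sinθ|·[1 + r cosθ/√(L² − r² sin²θ)].
With r = 0.0697 m, L = 0.1788 m, θ = 89.5°: the bracketed kinematic factor |dx/dθ| = 0.069955 m.
ω = v/|dx/dθ| = 10.7/0.069955 = 152.96 rad/s.
N = 60ω/(2π) = 1460.6 rpm.

1460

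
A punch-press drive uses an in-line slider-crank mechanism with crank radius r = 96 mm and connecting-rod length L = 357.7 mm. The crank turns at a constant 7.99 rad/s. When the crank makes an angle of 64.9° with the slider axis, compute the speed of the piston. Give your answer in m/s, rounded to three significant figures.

ω = 7.99 rad/s
For an in-line slider-crank, x = r cosθ + √(L² − r² sin²θ), so v = −rω sinθ·[1 + r cosθ/√(L² − r² sin²θ)].
With r = 0.096 m, L = 0.3577 m, θ = 64.9°: √(L² − r² sin²θ) = 0.34698 m.
v = −0.096·7.99·0.90557·[1 + 0.096·0.42420/0.34698] = -0.77613 m/s.
|v| = 0.77613 m/s.

0.776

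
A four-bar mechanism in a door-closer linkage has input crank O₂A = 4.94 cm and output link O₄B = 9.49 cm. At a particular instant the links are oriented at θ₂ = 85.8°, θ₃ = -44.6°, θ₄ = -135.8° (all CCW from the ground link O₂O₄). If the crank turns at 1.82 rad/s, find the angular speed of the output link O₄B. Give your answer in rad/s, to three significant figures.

0.722

ω₂ = 1.82 rad/s
Differentiating the loop-closure r₂e^{iθ₂}+r₃e^{iθ₃}=r₁+r₄e^{iθ₄} gives r₂ω₂e^{iθ₂}+r₃ω₃e^{iθ₃}=r₄ω₄e^{iθ₄}.
Eliminating the other unknown: ω₄ = r₂ω₂ sin(θ₂−θ₃) / [r₄ sin(θ₄−θ₃)].
Numerator sine = +0.76154; denominator sine = -0.99978.
Result = 0.0494·1.82·(+0.76154) / (0.0949·(-0.99978)) = -0.72164 rad/s; magnitude 0.72164 rad/s.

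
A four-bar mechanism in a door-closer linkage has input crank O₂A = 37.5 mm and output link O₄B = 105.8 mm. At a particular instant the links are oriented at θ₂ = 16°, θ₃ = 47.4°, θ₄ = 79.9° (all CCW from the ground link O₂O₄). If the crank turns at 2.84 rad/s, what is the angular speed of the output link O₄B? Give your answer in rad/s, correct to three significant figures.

0.976

ω₂ = 2.84 rad/s
Differentiating the loop-closure r₂e^{iθ₂}+r₃e^{iθ₃}=r₁+r₄e^{iθ₄} gives r₂ω₂e^{iθ₂}+r₃ω₃e^{iθ₃}=r₄ω₄e^{iθ₄}.
Eliminating the other unknown: ω₄ = r₂ω₂ sin(θ₂−θ₃) / [r₄ sin(θ₄−θ₃)].
Numerator sine = -0.52101; denominator sine = +0.53730.
Result = 0.0375·2.84·(-0.52101) / (0.1058·(+0.53730)) = -0.9761 rad/s; magnitude 0.9761 rad/s.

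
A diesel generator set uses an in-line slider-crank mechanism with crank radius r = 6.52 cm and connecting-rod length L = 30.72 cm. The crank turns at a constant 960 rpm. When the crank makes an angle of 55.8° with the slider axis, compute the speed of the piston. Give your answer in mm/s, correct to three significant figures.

6080

ω = 2π·960/60 = 100.5 rad/s
For an in-line slider-crank, x = r cosθ + √(L² − r² sin²θ), so v = −rω sinθ·[1 + r cosθ/√(L² − r² sin²θ)].
With r = 0.0652 m, L = 0.3072 m, θ = 55.8°: √(L² − r² sin²θ) = 0.30243 m.
v = −0.0652·100.5·0.82708·[1 + 0.0652·0.56208/0.30243] = -6.0781 m/s.
|v| = 6.0781 m/s = 6078.1 mm/s.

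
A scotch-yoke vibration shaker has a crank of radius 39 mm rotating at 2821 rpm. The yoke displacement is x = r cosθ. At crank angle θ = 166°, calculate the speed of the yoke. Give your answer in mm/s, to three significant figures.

ω = 295.4 rad/s (from 2821 rpm).
x = r cosθ ⇒ ẋ = −rω sinθ.
|v| = rω|sinθ| = 0.039·295.4·|sin 166°| = 2.7872 m/s = 2787.2 mm/s.

2790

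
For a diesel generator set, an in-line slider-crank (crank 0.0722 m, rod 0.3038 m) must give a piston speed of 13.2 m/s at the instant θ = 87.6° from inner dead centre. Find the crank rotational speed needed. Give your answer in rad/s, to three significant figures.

181

For an in-line slider-crank, |v_piston| = rω|sinθ|·[1 + r cosθ/√(L² − r² sin²θ)].
With r = 0.0722 m, L = 0.3038 m, θ = 87.6°: the bracketed kinematic factor |dx/dθ| = 0.072876 m.
ω = v/|dx/dθ| = 13.2/0.072876 = 181.13 rad/s.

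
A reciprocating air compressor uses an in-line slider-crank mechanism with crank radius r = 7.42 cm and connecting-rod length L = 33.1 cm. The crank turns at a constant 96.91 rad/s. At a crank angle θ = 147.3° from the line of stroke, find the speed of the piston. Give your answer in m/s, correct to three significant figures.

3.15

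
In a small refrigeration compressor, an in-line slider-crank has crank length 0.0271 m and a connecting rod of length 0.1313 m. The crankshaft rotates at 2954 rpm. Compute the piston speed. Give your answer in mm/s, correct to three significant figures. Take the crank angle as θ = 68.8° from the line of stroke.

8410

ω = 2π·2954/60 = 309.3 rad/s
For an in-line slider-crank, x = r cosθ + √(L² − r² sin²θ), so v = −rω sinθ·[1 + r cosθ/√(L² − r² sin²θ)].
With r = 0.0271 m, L = 0.1313 m, θ = 68.8°: √(L² − r² sin²θ) = 0.12885 m.
v = −0.0271·309.3·0.93232·[1 + 0.0271·0.36162/0.12885] = -8.4103 m/s.
|v| = 8.4103 m/s = 8410.3 mm/s.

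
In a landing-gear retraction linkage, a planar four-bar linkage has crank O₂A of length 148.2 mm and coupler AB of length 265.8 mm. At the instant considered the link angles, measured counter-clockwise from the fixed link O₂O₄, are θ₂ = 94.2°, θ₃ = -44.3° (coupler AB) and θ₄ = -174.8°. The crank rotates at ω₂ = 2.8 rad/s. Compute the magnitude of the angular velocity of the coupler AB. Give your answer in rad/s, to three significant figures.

2.05

ω₂ = 2.8 rad/s
Differentiating the loop-closure r₂e^{iθ₂}+r₃e^{iθ₃}=r₁+r₄e^{iθ₄} gives r₂ω₂e^{iθ₂}+r₃ω₃e^{iθ₃}=r₄ω₄e^{iθ₄}.
Eliminating the other unknown: ω₃ = r₂ω₂ sin(θ₄−θ₂) / [r₃ sin(θ₃−θ₄)].
Numerator sine = +0.99985; denominator sine = +0.76041.
Result = 0.1482·2.8·(+0.99985) / (0.2658·(+0.76041)) = +2.0528 rad/s; magnitude 2.0528 rad/s.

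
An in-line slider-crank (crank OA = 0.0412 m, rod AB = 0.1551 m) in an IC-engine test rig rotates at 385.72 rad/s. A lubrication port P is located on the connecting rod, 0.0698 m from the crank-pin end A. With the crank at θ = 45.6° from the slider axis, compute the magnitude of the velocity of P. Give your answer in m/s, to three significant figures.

13.8

ω = 385.7 rad/s.  Crank-pin speed |V_A| = rω = 15.892 m/s, perpendicular to OA.
Rod angle: sinφ = −(r/L) sinθ ⇒ φ = -10.940°; ω_rod = −rω cosθ/√(L²−r²sin²θ) = -73.015 rad/s.
V_P = V_A + ω_rod × AP, with AP = 0.0698 m along the rod.
Components: V_Px = −rω sinθ − a·ω_rod·sinφ = -12.321 m/s;  V_Py = rω cosθ + a·ω_rod·cosφ = +6.115 m/s.
|V_P| = √(V_Px² + V_Py²) = 13.755 m/s.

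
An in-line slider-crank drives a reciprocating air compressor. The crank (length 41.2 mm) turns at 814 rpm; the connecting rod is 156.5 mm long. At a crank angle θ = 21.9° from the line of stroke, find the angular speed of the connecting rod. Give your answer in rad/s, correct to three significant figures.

ω = 85.24 rad/s (converted from 814 rpm).
The rod makes angle φ with the slider axis where L sinφ = r sinθ; differentiating, L cosφ·φ̇ = r ω cosθ.
L cosφ = √(L² − r² sin²θ) = 0.15574 m.
|ω_rod| = r ω |cosθ| / √(L² − r² sin²θ) = 0.0412·85.24·0.92784/0.15574 = 20.922 rad/s.

20.9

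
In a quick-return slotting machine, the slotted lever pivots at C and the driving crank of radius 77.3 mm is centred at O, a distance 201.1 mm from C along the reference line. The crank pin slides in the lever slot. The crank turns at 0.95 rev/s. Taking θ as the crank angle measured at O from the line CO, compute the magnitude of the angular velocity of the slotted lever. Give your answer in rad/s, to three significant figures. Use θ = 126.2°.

ω = 5.969 rad/s (from 0.95 rev/s).
Crank pin A relative to C: A = (d + r cosθ, r sinθ); lever angle φ = atan2(r sinθ, d + r cosθ).
Differentiating tanφ: φ̇ = rω(d cosθ + r)/(d² + r² + 2dr cosθ).
d² + r² + 2dr cosθ = |CA|² = 0.0280545 m²;  d cosθ + r = -0.041471 m.
|ω_lever| = |0.0773·5.969·-0.041471| / 0.0280545 = 0.68206 rad/s.

0.682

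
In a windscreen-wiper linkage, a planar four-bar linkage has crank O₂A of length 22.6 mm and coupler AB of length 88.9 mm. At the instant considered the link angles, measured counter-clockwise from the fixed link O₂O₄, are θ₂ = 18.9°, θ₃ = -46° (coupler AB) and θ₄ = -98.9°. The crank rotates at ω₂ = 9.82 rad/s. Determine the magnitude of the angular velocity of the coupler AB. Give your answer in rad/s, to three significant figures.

ω₂ = 9.82 rad/s
Differentiating the loop-closure r₂e^{iθ₂}+r₃e^{iθ₃}=r₁+r₄e^{iθ₄} gives r₂ω₂e^{iθ₂}+r₃ω₃e^{iθ₃}=r₄ω₄e^{iθ₄}.
Eliminating the other unknown: ω₃ = r₂ω₂ sin(θ₄−θ₂) / [r₃ sin(θ₃−θ₄)].
Numerator sine = -0.88458; denominator sine = +0.79758.
Result = 0.0226·9.82·(-0.88458) / (0.0889·(+0.79758)) = -2.7687 rad/s; magnitude 2.7687 rad/s.

2.77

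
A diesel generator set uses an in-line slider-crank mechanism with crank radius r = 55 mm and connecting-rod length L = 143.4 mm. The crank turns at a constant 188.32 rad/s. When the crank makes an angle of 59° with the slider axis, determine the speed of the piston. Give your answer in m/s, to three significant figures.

10.7

ω = 188.3 rad/s
For an in-line slider-crank, x = r cosθ + √(L² − r² sin²θ), so v = −rω sinθ·[1 + r cosθ/√(L² − r² sin²θ)].
With r = 0.055 m, L = 0.1434 m, θ = 59°: √(L² − r² sin²θ) = 0.13543 m.
v = −0.055·188.3·0.85717·[1 + 0.055·0.51504/0.13543] = -10.735 m/s.
|v| = 10.735 m/s.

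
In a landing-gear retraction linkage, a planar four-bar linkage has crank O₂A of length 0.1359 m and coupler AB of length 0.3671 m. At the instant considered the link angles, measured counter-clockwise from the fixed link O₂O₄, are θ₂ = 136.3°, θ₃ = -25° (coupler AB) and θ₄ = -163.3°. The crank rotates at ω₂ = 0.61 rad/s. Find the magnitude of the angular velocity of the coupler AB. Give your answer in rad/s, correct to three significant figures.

0.295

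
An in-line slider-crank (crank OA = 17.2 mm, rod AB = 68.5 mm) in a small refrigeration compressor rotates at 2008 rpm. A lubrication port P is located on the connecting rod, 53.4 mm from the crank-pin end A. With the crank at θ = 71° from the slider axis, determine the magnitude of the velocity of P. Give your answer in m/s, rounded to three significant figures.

3.65

ω = 210.3 rad/s.  Crank-pin speed |V_A| = rω = 3.6168 m/s, perpendicular to OA.
Rod angle: sinφ = −(r/L) sinθ ⇒ φ = -13.734°; ω_rod = −rω cosθ/√(L²−r²sin²θ) = -17.696 rad/s.
V_P = V_A + ω_rod × AP, with AP = 0.0534 m along the rod.
Components: V_Px = −rω sinθ − a·ω_rod·sinφ = -3.6441 m/s;  V_Py = rω cosθ + a·ω_rod·cosφ = +0.25957 m/s.
|V_P| = √(V_Px² + V_Py²) = 3.6533 m/s.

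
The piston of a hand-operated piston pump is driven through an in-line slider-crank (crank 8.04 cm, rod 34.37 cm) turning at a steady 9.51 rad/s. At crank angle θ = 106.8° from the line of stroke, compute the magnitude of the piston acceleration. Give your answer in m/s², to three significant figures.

3.55

ω = 9.51 rad/s
x(θ) = r cosθ + √(L² − r² sin²θ); with ω constant, a = ω²·d²x/dθ².
d²x/dθ² = −r cosθ − r²(cos2θ)/√u − r⁴ sin²2θ/(4u^{3/2}),  u = L² − r² sin²θ = 0.112206 m².
Substituting r = 0.0804 m, L = 0.3437 m, θ = 106.8°: d²x/dθ² = +0.039226 m.
a = ω²·d²x/dθ² = (9.51)²·(+0.039226) = +3.5476 m/s²;  |a| = 3.5476 m/s².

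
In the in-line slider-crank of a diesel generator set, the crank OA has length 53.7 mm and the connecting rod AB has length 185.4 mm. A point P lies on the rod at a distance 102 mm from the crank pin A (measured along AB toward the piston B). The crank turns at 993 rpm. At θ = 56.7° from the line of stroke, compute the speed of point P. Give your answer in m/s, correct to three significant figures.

5.27

ω = 104 rad/s.  Crank-pin speed |V_A| = rω = 5.5841 m/s, perpendicular to OA.
Rod angle: sinφ = −(r/L) sinθ ⇒ φ = -14.010°; ω_rod = −rω cosθ/√(L²−r²sin²θ) = -17.043 rad/s.
V_P = V_A + ω_rod × AP, with AP = 0.102 m along the rod.
Components: V_Px = −rω sinθ − a·ω_rod·sinφ = -5.0881 m/s;  V_Py = rω cosθ + a·ω_rod·cosφ = +1.3791 m/s.
|V_P| = √(V_Px² + V_Py²) = 5.2717 m/s.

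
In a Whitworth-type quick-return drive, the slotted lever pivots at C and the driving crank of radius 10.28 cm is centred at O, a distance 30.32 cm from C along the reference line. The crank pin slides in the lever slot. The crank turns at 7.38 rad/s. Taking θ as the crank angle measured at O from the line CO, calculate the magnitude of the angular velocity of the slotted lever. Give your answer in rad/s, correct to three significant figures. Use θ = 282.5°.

ω = 7.38 rad/s
Crank pin A relative to C: A = (d + r cosθ, r sinθ); lever angle φ = atan2(r sinθ, d + r cosθ).
Differentiating tanφ: φ̇ = rω(d cosθ + r)/(d² + r² + 2dr cosθ).
d² + r² + 2dr cosθ = |CA|² = 0.11599 m²;  d cosθ + r = +0.16842 m.
|ω_lever| = |0.1028·7.38·+0.16842| / 0.11599 = 1.1016 rad/s.

1.10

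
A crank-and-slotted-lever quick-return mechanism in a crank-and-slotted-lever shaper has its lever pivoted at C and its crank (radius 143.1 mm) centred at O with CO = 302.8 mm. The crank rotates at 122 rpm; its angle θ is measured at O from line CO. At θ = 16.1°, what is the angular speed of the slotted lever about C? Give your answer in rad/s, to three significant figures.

4.06

ω = 12.78 rad/s (from 122 rpm).
Crank pin A relative to C: A = (d + r cosθ, r sinθ); lever angle φ = atan2(r sinθ, d + r cosθ).
Differentiating tanφ: φ̇ = rω(d cosθ + r)/(d² + r² + 2dr cosθ).
d² + r² + 2dr cosθ = |CA|² = 0.195428 m²;  d cosθ + r = +0.43402 m.
|ω_lever| = |0.1431·12.78·+0.43402| / 0.195428 = 4.0603 rad/s.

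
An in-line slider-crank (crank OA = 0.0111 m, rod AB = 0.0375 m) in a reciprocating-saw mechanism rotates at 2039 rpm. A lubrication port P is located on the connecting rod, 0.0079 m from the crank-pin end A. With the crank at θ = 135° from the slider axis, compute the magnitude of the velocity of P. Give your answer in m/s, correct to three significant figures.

ω = 213.5 rad/s.  Crank-pin speed |V_A| = rω = 2.3701 m/s, perpendicular to OA.
Rod angle: sinφ = −(r/L) sinθ ⇒ φ = -12.082°; ω_rod = −rω cosθ/√(L²−r²sin²θ) = +45.704 rad/s.
V_P = V_A + ω_rod × AP, with AP = 0.0079 m along the rod.
Components: V_Px = −rω sinθ − a·ω_rod·sinφ = -1.6004 m/s;  V_Py = rω cosθ + a·ω_rod·cosφ = -1.3229 m/s.
|V_P| = √(V_Px² + V_Py²) = 2.0763 m/s.

2.08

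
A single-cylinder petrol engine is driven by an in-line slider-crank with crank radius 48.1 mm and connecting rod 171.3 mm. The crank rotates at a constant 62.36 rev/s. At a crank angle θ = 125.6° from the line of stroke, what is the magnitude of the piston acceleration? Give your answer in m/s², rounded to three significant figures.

ω = 2π·62.4 = 391.8 rad/s
x(θ) = r cosθ + √(L² − r² sin²θ); with ω constant, a = ω²·d²x/dθ².
d²x/dθ² = −r cosθ − r²(cos2θ)/√u − r⁴ sin²2θ/(4u^{3/2}),  u = L² − r² sin²θ = 0.0278141 m².
Substituting r = 0.0481 m, L = 0.1713 m, θ = 125.6°: d²x/dθ² = +0.032212 m.
a = ω²·d²x/dθ² = (391.8)²·(+0.032212) = +4945.3 m/s²;  |a| = 4945.3 m/s².

4950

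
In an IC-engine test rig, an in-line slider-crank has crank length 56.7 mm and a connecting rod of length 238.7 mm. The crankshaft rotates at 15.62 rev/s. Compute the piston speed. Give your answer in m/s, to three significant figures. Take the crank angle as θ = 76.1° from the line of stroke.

ω = 2π·15.6 = 98.14 rad/s
For an in-line slider-crank, x = r cosθ + √(L² − r² sin²θ), so v = −rω sinθ·[1 + r cosθ/√(L² − r² sin²θ)].
With r = 0.0567 m, L = 0.2387 m, θ = 76.1°: √(L² − r² sin²θ) = 0.23227 m.
v = −0.0567·98.14·0.97072·[1 + 0.0567·0.24023/0.23227] = -5.7186 m/s.
|v| = 5.7186 m/s.

5.72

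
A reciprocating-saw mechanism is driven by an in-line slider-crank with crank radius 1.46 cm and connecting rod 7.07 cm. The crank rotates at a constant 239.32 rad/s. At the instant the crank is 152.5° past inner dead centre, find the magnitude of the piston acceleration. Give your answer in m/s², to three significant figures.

641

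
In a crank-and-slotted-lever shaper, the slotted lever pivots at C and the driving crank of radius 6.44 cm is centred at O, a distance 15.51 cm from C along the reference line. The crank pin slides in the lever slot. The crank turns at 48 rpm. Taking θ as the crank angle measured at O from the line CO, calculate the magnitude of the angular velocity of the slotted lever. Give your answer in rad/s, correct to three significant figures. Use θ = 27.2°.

1.42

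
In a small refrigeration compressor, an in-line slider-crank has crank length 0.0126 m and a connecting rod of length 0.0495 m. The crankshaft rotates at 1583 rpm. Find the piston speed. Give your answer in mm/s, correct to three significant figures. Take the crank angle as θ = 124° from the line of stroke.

ω = 2π·1583/60 = 165.8 rad/s
For an in-line slider-crank, x = r cosθ + √(L² − r² sin²θ), so v = −rω sinθ·[1 + r cosθ/√(L² − r² sin²θ)].
With r = 0.0126 m, L = 0.0495 m, θ = 124°: √(L² − r² sin²θ) = 0.048385 m.
v = −0.0126·165.8·0.82904·[1 + 0.0126·-0.55919/0.048385] = -1.4795 m/s.
|v| = 1.4795 m/s = 1479.5 mm/s.

1480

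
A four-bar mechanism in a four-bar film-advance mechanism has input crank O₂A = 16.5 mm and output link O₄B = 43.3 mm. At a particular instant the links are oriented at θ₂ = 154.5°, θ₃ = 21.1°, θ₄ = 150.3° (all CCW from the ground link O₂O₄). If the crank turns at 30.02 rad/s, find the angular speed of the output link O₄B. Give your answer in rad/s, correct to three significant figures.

ω₂ = 30.02 rad/s
Differentiating the loop-closure r₂e^{iθ₂}+r₃e^{iθ₃}=r₁+r₄e^{iθ₄} gives r₂ω₂e^{iθ₂}+r₃ω₃e^{iθ₃}=r₄ω₄e^{iθ₄}.
Eliminating the other unknown: ω₄ = r₂ω₂ sin(θ₂−θ₃) / [r₄ sin(θ₄−θ₃)].
Numerator sine = +0.72657; denominator sine = +0.77494.
Result = 0.0165·30.02·(+0.72657) / (0.0433·(+0.77494)) = +10.725 rad/s; magnitude 10.725 rad/s.

10.7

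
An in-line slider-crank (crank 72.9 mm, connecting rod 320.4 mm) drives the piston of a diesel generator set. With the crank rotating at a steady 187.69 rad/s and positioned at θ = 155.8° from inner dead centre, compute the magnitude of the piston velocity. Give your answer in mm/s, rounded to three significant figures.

4440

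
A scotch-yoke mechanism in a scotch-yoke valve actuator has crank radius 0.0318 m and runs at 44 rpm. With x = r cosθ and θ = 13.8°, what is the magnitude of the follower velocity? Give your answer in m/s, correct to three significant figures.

0.0350

ω = 4.608 rad/s (from 44 rpm).
x = r cosθ ⇒ ẋ = −rω sinθ.
|v| = rω|sinθ| = 0.0318·4.608·|sin 13.8°| = 0.034951 m/s.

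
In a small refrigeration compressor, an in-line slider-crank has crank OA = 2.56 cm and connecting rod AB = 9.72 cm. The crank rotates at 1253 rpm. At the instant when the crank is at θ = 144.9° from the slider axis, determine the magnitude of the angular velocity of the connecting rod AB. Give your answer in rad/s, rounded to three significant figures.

28.6

ω = 131.2 rad/s (converted from 1253 rpm).
The rod makes angle φ with the slider axis where L sinφ = r sinθ; differentiating, L cosφ·φ̇ = r ω cosθ.
L cosφ = √(L² − r² sin²θ) = 0.096079 m.
|ω_rod| = r ω |cosθ| / √(L² − r² sin²θ) = 0.0256·131.2·0.81815/0.096079 = 28.604 rad/s.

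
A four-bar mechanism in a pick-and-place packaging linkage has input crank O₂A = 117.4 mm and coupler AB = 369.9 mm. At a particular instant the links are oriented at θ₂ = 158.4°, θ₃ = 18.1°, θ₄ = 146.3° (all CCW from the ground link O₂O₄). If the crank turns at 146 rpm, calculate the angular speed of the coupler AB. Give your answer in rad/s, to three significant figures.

ω₂ = 15.29 rad/s (from 146 rpm).
Differentiating the loop-closure r₂e^{iθ₂}+r₃e^{iθ₃}=r₁+r₄e^{iθ₄} gives r₂ω₂e^{iθ₂}+r₃ω₃e^{iθ₃}=r₄ω₄e^{iθ₄}.
Eliminating the other unknown: ω₃ = r₂ω₂ sin(θ₄−θ₂) / [r₃ sin(θ₃−θ₄)].
Numerator sine = -0.20962; denominator sine = -0.78586.
Result = 0.1174·15.29·(-0.20962) / (0.3699·(-0.78586)) = +1.2943 rad/s; magnitude 1.2943 rad/s.

1.29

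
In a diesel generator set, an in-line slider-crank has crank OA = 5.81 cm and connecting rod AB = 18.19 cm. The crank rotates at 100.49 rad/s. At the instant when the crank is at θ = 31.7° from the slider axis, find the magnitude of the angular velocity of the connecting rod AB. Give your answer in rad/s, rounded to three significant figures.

27.7

ω = 100.5 rad/s
The rod makes angle φ with the slider axis where L sinφ = r sinθ; differentiating, L cosφ·φ̇ = r ω cosθ.
L cosφ = √(L² − r² sin²θ) = 0.17932 m.
|ω_rod| = r ω |cosθ| / √(L² − r² sin²θ) = 0.0581·100.5·0.85081/0.17932 = 27.702 rad/s.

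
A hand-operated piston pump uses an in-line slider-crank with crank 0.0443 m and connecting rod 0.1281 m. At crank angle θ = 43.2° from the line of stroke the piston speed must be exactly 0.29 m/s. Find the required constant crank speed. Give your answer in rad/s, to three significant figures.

For an in-line slider-crank, |v_piston| = rω|sinθ|·[1 + r cosθ/√(L² − r² sin²θ)].
With r = 0.0443 m, L = 0.1281 m, θ = 43.2°: the bracketed kinematic factor |dx/dθ| = 0.038194 m.
ω = v/|dx/dθ| = 0.29/0.038194 = 7.5928 rad/s.

7.59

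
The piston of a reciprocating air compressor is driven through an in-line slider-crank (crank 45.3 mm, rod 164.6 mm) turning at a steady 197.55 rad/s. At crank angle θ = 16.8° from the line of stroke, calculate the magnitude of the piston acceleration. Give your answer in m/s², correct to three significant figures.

ω = 197.6 rad/s
x(θ) = r cosθ + √(L² − r² sin²θ); with ω constant, a = ω²·d²x/dθ².
d²x/dθ² = −r cosθ − r²(cos2θ)/√u − r⁴ sin²2θ/(4u^{3/2}),  u = L² − r² sin²θ = 0.0269217 m².
Substituting r = 0.0453 m, L = 0.1646 m, θ = 16.8°: d²x/dθ² = -0.053857 m.
a = ω²·d²x/dθ² = (197.6)²·(-0.053857) = -2101.8 m/s²;  |a| = 2101.8 m/s².

2100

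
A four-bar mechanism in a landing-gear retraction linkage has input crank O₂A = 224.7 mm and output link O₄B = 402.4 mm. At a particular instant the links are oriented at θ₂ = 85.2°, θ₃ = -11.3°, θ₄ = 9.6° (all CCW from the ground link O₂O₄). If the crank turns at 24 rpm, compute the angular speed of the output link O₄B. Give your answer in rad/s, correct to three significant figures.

ω₂ = 2.513 rad/s (from 24 rpm).
Differentiating the loop-closure r₂e^{iθ₂}+r₃e^{iθ₃}=r₁+r₄e^{iθ₄} gives r₂ω₂e^{iθ₂}+r₃ω₃e^{iθ₃}=r₄ω₄e^{iθ₄}.
Eliminating the other unknown: ω₄ = r₂ω₂ sin(θ₂−θ₃) / [r₄ sin(θ₄−θ₃)].
Numerator sine = +0.99357; denominator sine = +0.35674.
Result = 0.2247·2.513·(+0.99357) / (0.4024·(+0.35674)) = +3.9087 rad/s; magnitude 3.9087 rad/s.

3.91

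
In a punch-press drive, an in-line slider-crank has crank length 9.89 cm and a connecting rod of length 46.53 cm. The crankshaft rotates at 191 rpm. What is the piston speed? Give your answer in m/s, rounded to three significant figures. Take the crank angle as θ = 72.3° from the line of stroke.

ω = 2π·191/60 = 20 rad/s
For an in-line slider-crank, x = r cosθ + √(L² − r² sin²θ), so v = −rω sinθ·[1 + r cosθ/√(L² − r² sin²θ)].
With r = 0.0989 m, L = 0.4653 m, θ = 72.3°: √(L² − r² sin²θ) = 0.45566 m.
v = −0.0989·20·0.95266·[1 + 0.0989·0.30403/0.45566] = -2.0089 m/s.
|v| = 2.0089 m/s.

2.01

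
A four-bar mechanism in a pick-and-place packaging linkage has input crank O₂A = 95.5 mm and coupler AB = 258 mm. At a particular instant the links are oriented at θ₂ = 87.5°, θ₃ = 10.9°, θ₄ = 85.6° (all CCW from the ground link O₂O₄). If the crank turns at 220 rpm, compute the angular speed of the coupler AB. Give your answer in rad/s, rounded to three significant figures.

0.293

ω₂ = 23.04 rad/s (from 220 rpm).
Differentiating the loop-closure r₂e^{iθ₂}+r₃e^{iθ₃}=r₁+r₄e^{iθ₄} gives r₂ω₂e^{iθ₂}+r₃ω₃e^{iθ₃}=r₄ω₄e^{iθ₄}.
Eliminating the other unknown: ω₃ = r₂ω₂ sin(θ₄−θ₂) / [r₃ sin(θ₃−θ₄)].
Numerator sine = -0.03316; denominator sine = -0.96456.
Result = 0.0955·23.04·(-0.03316) / (0.258·(-0.96456)) = +0.29313 rad/s; magnitude 0.29313 rad/s.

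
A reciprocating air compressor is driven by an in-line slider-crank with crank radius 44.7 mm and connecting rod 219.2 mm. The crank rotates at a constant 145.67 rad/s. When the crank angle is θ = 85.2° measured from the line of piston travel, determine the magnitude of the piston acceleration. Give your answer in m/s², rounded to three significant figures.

115

ω = 145.7 rad/s
x(θ) = r cosθ + √(L² − r² sin²θ); with ω constant, a = ω²·d²x/dθ².
d²x/dθ² = −r cosθ − r²(cos2θ)/√u − r⁴ sin²2θ/(4u^{3/2}),  u = L² − r² sin²θ = 0.0460645 m².
Substituting r = 0.0447 m, L = 0.2192 m, θ = 85.2°: d²x/dθ² = +0.005436 m.
a = ω²·d²x/dθ² = (145.7)²·(+0.005436) = +115.35 m/s²;  |a| = 115.35 m/s².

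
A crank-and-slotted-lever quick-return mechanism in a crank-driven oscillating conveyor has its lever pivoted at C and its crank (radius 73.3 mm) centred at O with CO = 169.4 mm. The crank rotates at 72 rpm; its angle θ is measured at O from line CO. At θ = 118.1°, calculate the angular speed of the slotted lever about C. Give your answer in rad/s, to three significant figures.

0.160

ω = 7.54 rad/s (from 72 rpm).
Crank pin A relative to C: A = (d + r cosθ, r sinθ); lever angle φ = atan2(r sinθ, d + r cosθ).
Differentiating tanφ: φ̇ = rω(d cosθ + r)/(d² + r² + 2dr cosθ).
d² + r² + 2dr cosθ = |CA|² = 0.0223721 m²;  d cosθ + r = -0.0064894 m.
|ω_lever| = |0.0733·7.54·-0.0064894| / 0.0223721 = 0.16031 rad/s.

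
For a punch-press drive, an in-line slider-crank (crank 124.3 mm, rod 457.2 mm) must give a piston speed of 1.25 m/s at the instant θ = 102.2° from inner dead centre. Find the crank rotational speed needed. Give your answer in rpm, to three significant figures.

104

For an in-line slider-crank, |v_piston| = rω|sinθ|·[1 + r cosθ/√(L² − r² sin²θ)].
With r = 0.1243 m, L = 0.4572 m, θ = 102.2°: the bracketed kinematic factor |dx/dθ| = 0.11425 m.
ω = v/|dx/dθ| = 1.25/0.11425 = 10.941 rad/s.
N = 60ω/(2π) = 104.48 rpm.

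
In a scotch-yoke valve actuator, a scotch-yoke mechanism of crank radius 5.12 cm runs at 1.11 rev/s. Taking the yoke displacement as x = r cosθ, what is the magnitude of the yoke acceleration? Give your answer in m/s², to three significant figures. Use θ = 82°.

0.347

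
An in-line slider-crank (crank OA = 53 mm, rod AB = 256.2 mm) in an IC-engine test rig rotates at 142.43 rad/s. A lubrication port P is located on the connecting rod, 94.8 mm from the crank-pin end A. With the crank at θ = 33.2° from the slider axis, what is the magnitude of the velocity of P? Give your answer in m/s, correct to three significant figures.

5.93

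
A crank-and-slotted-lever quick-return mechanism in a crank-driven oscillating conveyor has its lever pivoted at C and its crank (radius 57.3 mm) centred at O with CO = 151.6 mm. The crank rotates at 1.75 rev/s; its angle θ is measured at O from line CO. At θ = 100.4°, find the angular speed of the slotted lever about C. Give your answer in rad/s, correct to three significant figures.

ω = 11 rad/s (from 1.75 rev/s).
Crank pin A relative to C: A = (d + r cosθ, r sinθ); lever angle φ = atan2(r sinθ, d + r cosθ).
Differentiating tanφ: φ̇ = rω(d cosθ + r)/(d² + r² + 2dr cosθ).
d² + r² + 2dr cosθ = |CA|² = 0.0231296 m²;  d cosθ + r = +0.029933 m.
|ω_lever| = |0.0573·11·+0.029933| / 0.0231296 = 0.81538 rad/s.

0.815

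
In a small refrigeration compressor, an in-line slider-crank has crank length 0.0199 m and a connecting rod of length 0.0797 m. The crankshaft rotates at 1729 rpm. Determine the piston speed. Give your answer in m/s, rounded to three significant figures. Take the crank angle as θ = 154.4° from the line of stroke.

1.20

ω = 2π·1729/60 = 181.1 rad/s
For an in-line slider-crank, x = r cosθ + √(L² − r² sin²θ), so v = −rω sinθ·[1 + r cosθ/√(L² − r² sin²θ)].
With r = 0.0199 m, L = 0.0797 m, θ = 154.4°: √(L² − r² sin²θ) = 0.079235 m.
v = −0.0199·181.1·0.43209·[1 + 0.0199·-0.90183/0.079235] = -1.2042 m/s.
|v| = 1.2042 m/s.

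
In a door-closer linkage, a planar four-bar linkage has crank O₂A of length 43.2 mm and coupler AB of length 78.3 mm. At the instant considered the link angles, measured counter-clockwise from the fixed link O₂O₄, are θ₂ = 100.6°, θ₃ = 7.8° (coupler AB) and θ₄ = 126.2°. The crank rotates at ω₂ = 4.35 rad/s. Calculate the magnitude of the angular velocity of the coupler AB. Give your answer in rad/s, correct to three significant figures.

ω₂ = 4.35 rad/s
Differentiating the loop-closure r₂e^{iθ₂}+r₃e^{iθ₃}=r₁+r₄e^{iθ₄} gives r₂ω₂e^{iθ₂}+r₃ω₃e^{iθ₃}=r₄ω₄e^{iθ₄}.
Eliminating the other unknown: ω₃ = r₂ω₂ sin(θ₄−θ₂) / [r₃ sin(θ₃−θ₄)].
Numerator sine = +0.43209; denominator sine = -0.87965.
Result = 0.0432·4.35·(+0.43209) / (0.0783·(-0.87965)) = -1.1789 rad/s; magnitude 1.1789 rad/s.

1.18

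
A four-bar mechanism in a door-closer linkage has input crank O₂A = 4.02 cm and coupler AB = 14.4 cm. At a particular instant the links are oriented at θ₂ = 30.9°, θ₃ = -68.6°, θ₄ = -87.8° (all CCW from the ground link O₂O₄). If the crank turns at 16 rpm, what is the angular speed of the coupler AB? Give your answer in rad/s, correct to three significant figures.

ω₂ = 1.676 rad/s (from 16 rpm).
Differentiating the loop-closure r₂e^{iθ₂}+r₃e^{iθ₃}=r₁+r₄e^{iθ₄} gives r₂ω₂e^{iθ₂}+r₃ω₃e^{iθ₃}=r₄ω₄e^{iθ₄}.
Eliminating the other unknown: ω₃ = r₂ω₂ sin(θ₄−θ₂) / [r₃ sin(θ₃−θ₄)].
Numerator sine = -0.87715; denominator sine = +0.32887.
Result = 0.0402·1.676·(-0.87715) / (0.144·(+0.32887)) = -1.2476 rad/s; magnitude 1.2476 rad/s.

1.25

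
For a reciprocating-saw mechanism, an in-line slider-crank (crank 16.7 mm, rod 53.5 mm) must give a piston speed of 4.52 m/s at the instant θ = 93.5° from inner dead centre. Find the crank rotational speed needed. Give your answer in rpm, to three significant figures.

2640

For an in-line slider-crank, |v_piston| = rω|sinθ|·[1 + r cosθ/√(L² − r² sin²θ)].
With r = 0.0167 m, L = 0.0535 m, θ = 93.5°: the bracketed kinematic factor |dx/dθ| = 0.016335 m.
ω = v/|dx/dθ| = 4.52/0.016335 = 276.71 rad/s.
N = 60ω/(2π) = 2642.4 rpm.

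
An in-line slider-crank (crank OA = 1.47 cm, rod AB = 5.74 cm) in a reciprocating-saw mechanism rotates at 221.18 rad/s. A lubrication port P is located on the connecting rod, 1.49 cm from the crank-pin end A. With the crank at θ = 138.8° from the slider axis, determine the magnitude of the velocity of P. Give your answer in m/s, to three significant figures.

ω = 221.2 rad/s.  Crank-pin speed |V_A| = rω = 3.2513 m/s, perpendicular to OA.
Rod angle: sinφ = −(r/L) sinθ ⇒ φ = -9.712°; ω_rod = −rω cosθ/√(L²−r²sin²θ) = +43.239 rad/s.
V_P = V_A + ω_rod × AP, with AP = 0.0149 m along the rod.
Components: V_Px = −rω sinθ − a·ω_rod·sinφ = -2.0329 m/s;  V_Py = rω cosθ + a·ω_rod·cosφ = -1.8113 m/s.
|V_P| = √(V_Px² + V_Py²) = 2.7228 m/s.

2.72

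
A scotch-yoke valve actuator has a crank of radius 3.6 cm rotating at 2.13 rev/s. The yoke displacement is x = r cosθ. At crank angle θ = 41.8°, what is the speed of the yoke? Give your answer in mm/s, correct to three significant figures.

ω = 13.38 rad/s (from 2.13 rev/s).
x = r cosθ ⇒ ẋ = −rω sinθ.
|v| = rω|sinθ| = 0.036·13.38·|sin 41.8°| = 0.32113 m/s = 321.13 mm/s.

321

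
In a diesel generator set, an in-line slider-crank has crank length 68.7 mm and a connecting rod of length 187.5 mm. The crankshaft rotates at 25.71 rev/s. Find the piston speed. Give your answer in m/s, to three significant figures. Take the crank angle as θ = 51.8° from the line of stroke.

10.8

ω = 2π·25.7 = 161.5 rad/s
For an in-line slider-crank, x = r cosθ + √(L² − r² sin²θ), so v = −rω sinθ·[1 + r cosθ/√(L² − r² sin²θ)].
With r = 0.0687 m, L = 0.1875 m, θ = 51.8°: √(L² − r² sin²θ) = 0.17956 m.
v = −0.0687·161.5·0.78586·[1 + 0.0687·0.61841/0.17956] = -10.785 m/s.
|v| = 10.785 m/s.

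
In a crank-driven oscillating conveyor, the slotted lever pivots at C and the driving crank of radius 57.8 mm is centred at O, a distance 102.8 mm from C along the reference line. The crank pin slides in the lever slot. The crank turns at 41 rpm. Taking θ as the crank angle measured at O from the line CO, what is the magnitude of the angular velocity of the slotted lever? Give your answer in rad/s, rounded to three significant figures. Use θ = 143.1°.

ω = 4.294 rad/s (from 41 rpm).
Crank pin A relative to C: A = (d + r cosθ, r sinθ); lever angle φ = atan2(r sinθ, d + r cosθ).
Differentiating tanφ: φ̇ = rω(d cosθ + r)/(d² + r² + 2dr cosθ).
d² + r² + 2dr cosθ = |CA|² = 0.00440548 m²;  d cosθ + r = -0.024408 m.
|ω_lever| = |0.0578·4.294·-0.024408| / 0.00440548 = 1.3749 rad/s.

1.37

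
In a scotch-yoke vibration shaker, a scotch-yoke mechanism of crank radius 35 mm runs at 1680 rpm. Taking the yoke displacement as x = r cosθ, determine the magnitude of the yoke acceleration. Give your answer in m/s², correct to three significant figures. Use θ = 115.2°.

ω = 175.9 rad/s (from 1680 rpm).
x = r cosθ ⇒ ẍ = −rω² cosθ (ω constant).
|a| = rω²|cosθ| = 0.035·(175.9)²·|cos 115.2°| = 461.24 m/s².

461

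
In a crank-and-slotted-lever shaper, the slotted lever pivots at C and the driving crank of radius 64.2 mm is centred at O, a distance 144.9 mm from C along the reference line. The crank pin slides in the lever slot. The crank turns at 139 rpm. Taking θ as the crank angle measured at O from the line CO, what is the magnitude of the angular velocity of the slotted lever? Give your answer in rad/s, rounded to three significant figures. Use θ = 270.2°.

2.40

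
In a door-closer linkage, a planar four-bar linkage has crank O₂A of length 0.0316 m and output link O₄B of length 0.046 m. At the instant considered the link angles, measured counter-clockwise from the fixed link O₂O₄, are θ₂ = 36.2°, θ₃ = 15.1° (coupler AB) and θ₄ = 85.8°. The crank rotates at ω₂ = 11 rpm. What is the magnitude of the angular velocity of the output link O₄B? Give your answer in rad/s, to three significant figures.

0.302

ω₂ = 1.152 rad/s (from 11 rpm).
Differentiating the loop-closure r₂e^{iθ₂}+r₃e^{iθ₃}=r₁+r₄e^{iθ₄} gives r₂ω₂e^{iθ₂}+r₃ω₃e^{iθ₃}=r₄ω₄e^{iθ₄}.
Eliminating the other unknown: ω₄ = r₂ω₂ sin(θ₂−θ₃) / [r₄ sin(θ₄−θ₃)].
Numerator sine = +0.36000; denominator sine = +0.94380.
Result = 0.0316·1.152·(+0.36000) / (0.046·(+0.94380)) = +0.30183 rad/s; magnitude 0.30183 rad/s.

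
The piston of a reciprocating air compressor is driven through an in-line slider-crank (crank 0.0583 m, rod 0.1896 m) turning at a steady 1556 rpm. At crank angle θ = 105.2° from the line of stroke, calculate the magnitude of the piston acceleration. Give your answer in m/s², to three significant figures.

ω = 2π·1556/60 = 162.9 rad/s
x(θ) = r cosθ + √(L² − r² sin²θ); with ω constant, a = ω²·d²x/dθ².
d²x/dθ² = −r cosθ − r²(cos2θ)/√u − r⁴ sin²2θ/(4u^{3/2}),  u = L² − r² sin²θ = 0.0327829 m².
Substituting r = 0.0583 m, L = 0.1896 m, θ = 105.2°: d²x/dθ² = +0.031352 m.
a = ω²·d²x/dθ² = (162.9)²·(+0.031352) = +832.42 m/s²;  |a| = 832.42 m/s².

832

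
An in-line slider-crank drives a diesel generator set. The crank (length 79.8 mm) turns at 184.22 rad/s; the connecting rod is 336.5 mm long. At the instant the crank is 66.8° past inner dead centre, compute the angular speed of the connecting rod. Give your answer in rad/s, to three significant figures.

ω = 184.2 rad/s
The rod makes angle φ with the slider axis where L sinφ = r sinθ; differentiating, L cosφ·φ̇ = r ω cosθ.
L cosφ = √(L² − r² sin²θ) = 0.32841 m.
|ω_rod| = r ω |cosθ| / √(L² − r² sin²θ) = 0.0798·184.2·0.39394/0.32841 = 17.634 rad/s.

17.6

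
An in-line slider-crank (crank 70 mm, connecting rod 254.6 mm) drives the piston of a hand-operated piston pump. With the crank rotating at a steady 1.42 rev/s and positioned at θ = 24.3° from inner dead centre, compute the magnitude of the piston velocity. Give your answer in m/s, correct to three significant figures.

0.322

ω = 2π·1.42 = 8.922 rad/s
For an in-line slider-crank, x = r cosθ + √(L² − r² sin²θ), so v = −rω sinθ·[1 + r cosθ/√(L² − r² sin²θ)].
With r = 0.07 m, L = 0.2546 m, θ = 24.3°: √(L² − r² sin²θ) = 0.25297 m.
v = −0.07·8.922·0.41151·[1 + 0.07·0.91140/0.25297] = -0.32183 m/s.
|v| = 0.32183 m/s.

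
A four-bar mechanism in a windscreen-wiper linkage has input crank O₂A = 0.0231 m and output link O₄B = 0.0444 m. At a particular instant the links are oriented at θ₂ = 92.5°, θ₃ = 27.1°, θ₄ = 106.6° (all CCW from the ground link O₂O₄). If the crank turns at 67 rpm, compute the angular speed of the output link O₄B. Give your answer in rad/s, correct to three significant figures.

3.38

ω₂ = 7.016 rad/s (from 67 rpm).
Differentiating the loop-closure r₂e^{iθ₂}+r₃e^{iθ₃}=r₁+r₄e^{iθ₄} gives r₂ω₂e^{iθ₂}+r₃ω₃e^{iθ₃}=r₄ω₄e^{iθ₄}.
Eliminating the other unknown: ω₄ = r₂ω₂ sin(θ₂−θ₃) / [r₄ sin(θ₄−θ₃)].
Numerator sine = +0.90924; denominator sine = +0.98325.
Result = 0.0231·7.016·(+0.90924) / (0.0444·(+0.98325)) = +3.3755 rad/s; magnitude 3.3755 rad/s.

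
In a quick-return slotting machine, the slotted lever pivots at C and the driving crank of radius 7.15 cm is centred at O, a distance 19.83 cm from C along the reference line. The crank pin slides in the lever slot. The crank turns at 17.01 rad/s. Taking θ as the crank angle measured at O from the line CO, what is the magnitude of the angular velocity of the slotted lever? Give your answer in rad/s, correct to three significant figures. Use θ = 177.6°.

ω = 17.01 rad/s
Crank pin A relative to C: A = (d + r cosθ, r sinθ); lever angle φ = atan2(r sinθ, d + r cosθ).
Differentiating tanφ: φ̇ = rω(d cosθ + r)/(d² + r² + 2dr cosθ).
d² + r² + 2dr cosθ = |CA|² = 0.0161031 m²;  d cosθ + r = -0.12663 m.
|ω_lever| = |0.0715·17.01·-0.12663| / 0.0161031 = 9.5636 rad/s.

9.56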